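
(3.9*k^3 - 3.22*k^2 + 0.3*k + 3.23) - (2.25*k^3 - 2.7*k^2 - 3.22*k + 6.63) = 1.65*k^3 - 0.52*k^2 + 3.52*k - 3.4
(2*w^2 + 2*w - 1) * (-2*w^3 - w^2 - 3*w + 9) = -4*w^5 - 6*w^4 - 6*w^3 + 13*w^2 + 21*w - 9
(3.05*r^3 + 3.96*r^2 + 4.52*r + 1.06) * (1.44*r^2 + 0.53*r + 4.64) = 4.392*r^5 + 7.3189*r^4 + 22.7596*r^3 + 22.2964*r^2 + 21.5346*r + 4.9184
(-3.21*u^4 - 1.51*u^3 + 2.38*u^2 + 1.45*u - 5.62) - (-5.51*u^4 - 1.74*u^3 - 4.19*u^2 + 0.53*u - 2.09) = 2.3*u^4 + 0.23*u^3 + 6.57*u^2 + 0.92*u - 3.53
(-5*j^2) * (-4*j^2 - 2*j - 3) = 20*j^4 + 10*j^3 + 15*j^2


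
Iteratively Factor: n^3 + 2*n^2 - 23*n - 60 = (n + 3)*(n^2 - n - 20) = (n - 5)*(n + 3)*(n + 4)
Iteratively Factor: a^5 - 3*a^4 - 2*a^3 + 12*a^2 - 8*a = (a + 2)*(a^4 - 5*a^3 + 8*a^2 - 4*a) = (a - 1)*(a + 2)*(a^3 - 4*a^2 + 4*a) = a*(a - 1)*(a + 2)*(a^2 - 4*a + 4) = a*(a - 2)*(a - 1)*(a + 2)*(a - 2)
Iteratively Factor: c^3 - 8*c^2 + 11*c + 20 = (c - 4)*(c^2 - 4*c - 5) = (c - 4)*(c + 1)*(c - 5)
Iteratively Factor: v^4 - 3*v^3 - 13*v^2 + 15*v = (v + 3)*(v^3 - 6*v^2 + 5*v) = v*(v + 3)*(v^2 - 6*v + 5) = v*(v - 1)*(v + 3)*(v - 5)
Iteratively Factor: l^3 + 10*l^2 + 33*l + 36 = (l + 3)*(l^2 + 7*l + 12) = (l + 3)*(l + 4)*(l + 3)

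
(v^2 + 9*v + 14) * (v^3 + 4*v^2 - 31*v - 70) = v^5 + 13*v^4 + 19*v^3 - 293*v^2 - 1064*v - 980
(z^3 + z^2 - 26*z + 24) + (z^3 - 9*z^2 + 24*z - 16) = 2*z^3 - 8*z^2 - 2*z + 8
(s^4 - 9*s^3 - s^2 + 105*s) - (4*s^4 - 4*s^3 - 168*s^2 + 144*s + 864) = -3*s^4 - 5*s^3 + 167*s^2 - 39*s - 864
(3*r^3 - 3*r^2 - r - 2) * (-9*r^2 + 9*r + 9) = -27*r^5 + 54*r^4 + 9*r^3 - 18*r^2 - 27*r - 18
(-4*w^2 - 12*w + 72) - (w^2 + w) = -5*w^2 - 13*w + 72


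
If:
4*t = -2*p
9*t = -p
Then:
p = 0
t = 0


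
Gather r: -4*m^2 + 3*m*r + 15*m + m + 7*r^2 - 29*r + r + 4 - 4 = -4*m^2 + 16*m + 7*r^2 + r*(3*m - 28)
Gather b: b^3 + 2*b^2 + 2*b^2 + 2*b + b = b^3 + 4*b^2 + 3*b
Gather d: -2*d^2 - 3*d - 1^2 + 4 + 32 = -2*d^2 - 3*d + 35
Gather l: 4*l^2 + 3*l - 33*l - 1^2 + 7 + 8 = 4*l^2 - 30*l + 14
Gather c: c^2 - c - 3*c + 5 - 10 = c^2 - 4*c - 5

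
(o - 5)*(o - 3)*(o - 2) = o^3 - 10*o^2 + 31*o - 30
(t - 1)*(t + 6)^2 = t^3 + 11*t^2 + 24*t - 36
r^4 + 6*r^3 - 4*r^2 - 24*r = r*(r - 2)*(r + 2)*(r + 6)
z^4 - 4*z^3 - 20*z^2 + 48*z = z*(z - 6)*(z - 2)*(z + 4)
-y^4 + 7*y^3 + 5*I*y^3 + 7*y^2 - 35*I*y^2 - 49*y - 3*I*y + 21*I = (y - 7)*(y - 3*I)*(I*y + 1)^2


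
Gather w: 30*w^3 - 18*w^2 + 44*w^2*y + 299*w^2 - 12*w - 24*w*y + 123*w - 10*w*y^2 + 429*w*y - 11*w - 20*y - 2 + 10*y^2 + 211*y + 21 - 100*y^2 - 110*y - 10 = 30*w^3 + w^2*(44*y + 281) + w*(-10*y^2 + 405*y + 100) - 90*y^2 + 81*y + 9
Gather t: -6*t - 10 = -6*t - 10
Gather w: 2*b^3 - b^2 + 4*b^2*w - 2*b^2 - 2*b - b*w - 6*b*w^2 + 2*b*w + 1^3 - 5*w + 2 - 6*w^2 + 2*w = 2*b^3 - 3*b^2 - 2*b + w^2*(-6*b - 6) + w*(4*b^2 + b - 3) + 3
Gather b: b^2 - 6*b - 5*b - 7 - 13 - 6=b^2 - 11*b - 26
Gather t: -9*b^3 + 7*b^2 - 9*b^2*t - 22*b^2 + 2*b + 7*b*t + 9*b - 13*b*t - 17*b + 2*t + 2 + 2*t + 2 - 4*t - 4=-9*b^3 - 15*b^2 - 6*b + t*(-9*b^2 - 6*b)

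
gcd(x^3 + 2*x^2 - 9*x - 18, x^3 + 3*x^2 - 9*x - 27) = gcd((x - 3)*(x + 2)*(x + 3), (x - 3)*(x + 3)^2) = x^2 - 9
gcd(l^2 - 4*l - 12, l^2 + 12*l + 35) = 1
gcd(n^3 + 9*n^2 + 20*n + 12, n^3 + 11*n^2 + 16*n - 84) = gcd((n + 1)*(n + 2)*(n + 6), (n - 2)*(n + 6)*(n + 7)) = n + 6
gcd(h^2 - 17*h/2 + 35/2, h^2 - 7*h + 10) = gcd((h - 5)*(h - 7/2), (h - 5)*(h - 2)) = h - 5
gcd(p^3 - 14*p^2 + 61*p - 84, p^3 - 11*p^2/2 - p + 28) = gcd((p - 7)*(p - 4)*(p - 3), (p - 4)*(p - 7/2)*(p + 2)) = p - 4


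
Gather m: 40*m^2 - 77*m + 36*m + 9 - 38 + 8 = 40*m^2 - 41*m - 21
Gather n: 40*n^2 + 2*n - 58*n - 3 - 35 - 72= 40*n^2 - 56*n - 110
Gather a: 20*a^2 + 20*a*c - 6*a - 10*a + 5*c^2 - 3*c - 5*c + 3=20*a^2 + a*(20*c - 16) + 5*c^2 - 8*c + 3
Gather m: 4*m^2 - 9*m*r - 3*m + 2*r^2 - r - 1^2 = 4*m^2 + m*(-9*r - 3) + 2*r^2 - r - 1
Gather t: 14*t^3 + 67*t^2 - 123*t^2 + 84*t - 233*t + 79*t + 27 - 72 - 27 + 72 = 14*t^3 - 56*t^2 - 70*t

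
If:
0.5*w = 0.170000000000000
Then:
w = 0.34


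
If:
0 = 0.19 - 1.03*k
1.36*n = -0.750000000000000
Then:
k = 0.18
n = -0.55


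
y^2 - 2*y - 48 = (y - 8)*(y + 6)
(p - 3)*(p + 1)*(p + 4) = p^3 + 2*p^2 - 11*p - 12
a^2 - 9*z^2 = (a - 3*z)*(a + 3*z)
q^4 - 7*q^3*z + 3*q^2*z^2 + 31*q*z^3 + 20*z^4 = (q - 5*z)*(q - 4*z)*(q + z)^2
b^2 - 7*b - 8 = (b - 8)*(b + 1)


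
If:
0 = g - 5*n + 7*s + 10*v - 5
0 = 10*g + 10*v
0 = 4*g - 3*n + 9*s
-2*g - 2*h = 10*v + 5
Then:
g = -v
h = -4*v - 5/2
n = 109*v/24 - 15/8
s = 47*v/24 - 5/8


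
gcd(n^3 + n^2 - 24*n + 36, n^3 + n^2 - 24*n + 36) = n^3 + n^2 - 24*n + 36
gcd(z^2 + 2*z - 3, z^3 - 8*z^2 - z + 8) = z - 1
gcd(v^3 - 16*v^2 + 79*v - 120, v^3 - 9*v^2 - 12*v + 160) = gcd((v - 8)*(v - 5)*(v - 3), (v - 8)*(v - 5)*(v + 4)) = v^2 - 13*v + 40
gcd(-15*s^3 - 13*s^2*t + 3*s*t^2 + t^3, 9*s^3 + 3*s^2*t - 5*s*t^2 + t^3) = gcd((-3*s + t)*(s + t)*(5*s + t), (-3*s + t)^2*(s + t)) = 3*s^2 + 2*s*t - t^2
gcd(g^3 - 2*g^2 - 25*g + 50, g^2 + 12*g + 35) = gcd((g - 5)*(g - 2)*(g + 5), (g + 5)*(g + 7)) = g + 5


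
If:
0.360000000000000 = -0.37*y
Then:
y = -0.97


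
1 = 1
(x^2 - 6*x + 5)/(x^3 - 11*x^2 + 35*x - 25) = 1/(x - 5)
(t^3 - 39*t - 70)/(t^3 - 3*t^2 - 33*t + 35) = (t + 2)/(t - 1)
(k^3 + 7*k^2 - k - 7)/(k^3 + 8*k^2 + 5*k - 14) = (k + 1)/(k + 2)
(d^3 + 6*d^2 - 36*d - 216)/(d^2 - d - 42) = (d^2 - 36)/(d - 7)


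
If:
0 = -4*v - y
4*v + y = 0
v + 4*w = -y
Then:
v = -y/4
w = -3*y/16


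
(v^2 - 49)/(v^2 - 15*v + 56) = (v + 7)/(v - 8)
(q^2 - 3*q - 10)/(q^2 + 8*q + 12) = (q - 5)/(q + 6)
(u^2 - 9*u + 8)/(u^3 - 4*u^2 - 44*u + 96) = (u - 1)/(u^2 + 4*u - 12)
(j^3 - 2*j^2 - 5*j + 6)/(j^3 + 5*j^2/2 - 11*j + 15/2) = 2*(j^2 - j - 6)/(2*j^2 + 7*j - 15)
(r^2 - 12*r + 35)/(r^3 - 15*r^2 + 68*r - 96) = (r^2 - 12*r + 35)/(r^3 - 15*r^2 + 68*r - 96)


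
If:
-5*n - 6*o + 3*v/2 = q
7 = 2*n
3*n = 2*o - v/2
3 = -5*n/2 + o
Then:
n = 7/2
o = 47/4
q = -49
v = 26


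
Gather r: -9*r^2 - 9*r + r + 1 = -9*r^2 - 8*r + 1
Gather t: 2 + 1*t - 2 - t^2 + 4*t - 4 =-t^2 + 5*t - 4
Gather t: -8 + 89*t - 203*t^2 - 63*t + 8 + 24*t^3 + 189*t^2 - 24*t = 24*t^3 - 14*t^2 + 2*t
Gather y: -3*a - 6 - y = -3*a - y - 6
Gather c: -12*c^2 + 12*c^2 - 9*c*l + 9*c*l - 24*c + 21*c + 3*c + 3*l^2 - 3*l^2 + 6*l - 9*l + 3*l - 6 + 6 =0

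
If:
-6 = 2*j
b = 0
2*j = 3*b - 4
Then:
No Solution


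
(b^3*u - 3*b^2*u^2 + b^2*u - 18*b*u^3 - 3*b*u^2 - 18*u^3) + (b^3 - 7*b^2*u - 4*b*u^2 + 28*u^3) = b^3*u + b^3 - 3*b^2*u^2 - 6*b^2*u - 18*b*u^3 - 7*b*u^2 + 10*u^3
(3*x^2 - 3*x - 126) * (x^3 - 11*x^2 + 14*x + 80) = 3*x^5 - 36*x^4 - 51*x^3 + 1584*x^2 - 2004*x - 10080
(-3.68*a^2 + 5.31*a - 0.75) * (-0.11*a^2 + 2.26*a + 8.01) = 0.4048*a^4 - 8.9009*a^3 - 17.3937*a^2 + 40.8381*a - 6.0075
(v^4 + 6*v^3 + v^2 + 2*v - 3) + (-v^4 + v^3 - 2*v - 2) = 7*v^3 + v^2 - 5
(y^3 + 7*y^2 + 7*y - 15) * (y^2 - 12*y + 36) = y^5 - 5*y^4 - 41*y^3 + 153*y^2 + 432*y - 540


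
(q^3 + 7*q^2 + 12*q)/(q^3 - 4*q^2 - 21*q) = (q + 4)/(q - 7)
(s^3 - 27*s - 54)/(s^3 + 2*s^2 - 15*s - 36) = (s - 6)/(s - 4)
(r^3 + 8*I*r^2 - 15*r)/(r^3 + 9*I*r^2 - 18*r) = (r + 5*I)/(r + 6*I)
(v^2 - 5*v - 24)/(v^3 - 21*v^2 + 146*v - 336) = (v + 3)/(v^2 - 13*v + 42)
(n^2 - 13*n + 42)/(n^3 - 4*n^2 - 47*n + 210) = (n - 7)/(n^2 + 2*n - 35)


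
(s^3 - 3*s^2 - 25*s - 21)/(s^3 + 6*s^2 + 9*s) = (s^2 - 6*s - 7)/(s*(s + 3))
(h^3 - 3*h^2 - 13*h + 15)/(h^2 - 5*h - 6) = (-h^3 + 3*h^2 + 13*h - 15)/(-h^2 + 5*h + 6)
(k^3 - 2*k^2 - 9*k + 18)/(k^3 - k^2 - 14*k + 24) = (k + 3)/(k + 4)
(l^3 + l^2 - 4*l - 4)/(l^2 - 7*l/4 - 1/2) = 4*(l^2 + 3*l + 2)/(4*l + 1)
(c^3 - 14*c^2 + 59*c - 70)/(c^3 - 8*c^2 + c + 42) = (c^2 - 7*c + 10)/(c^2 - c - 6)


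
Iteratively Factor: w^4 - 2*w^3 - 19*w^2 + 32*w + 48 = (w + 4)*(w^3 - 6*w^2 + 5*w + 12) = (w - 3)*(w + 4)*(w^2 - 3*w - 4) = (w - 4)*(w - 3)*(w + 4)*(w + 1)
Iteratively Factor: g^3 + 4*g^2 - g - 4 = (g + 4)*(g^2 - 1) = (g - 1)*(g + 4)*(g + 1)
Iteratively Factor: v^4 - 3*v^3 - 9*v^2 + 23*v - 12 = (v - 1)*(v^3 - 2*v^2 - 11*v + 12) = (v - 4)*(v - 1)*(v^2 + 2*v - 3) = (v - 4)*(v - 1)*(v + 3)*(v - 1)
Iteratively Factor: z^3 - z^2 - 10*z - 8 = (z + 2)*(z^2 - 3*z - 4) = (z - 4)*(z + 2)*(z + 1)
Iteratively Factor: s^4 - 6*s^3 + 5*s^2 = (s)*(s^3 - 6*s^2 + 5*s) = s^2*(s^2 - 6*s + 5) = s^2*(s - 1)*(s - 5)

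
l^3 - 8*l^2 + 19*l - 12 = (l - 4)*(l - 3)*(l - 1)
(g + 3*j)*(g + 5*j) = g^2 + 8*g*j + 15*j^2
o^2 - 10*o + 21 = (o - 7)*(o - 3)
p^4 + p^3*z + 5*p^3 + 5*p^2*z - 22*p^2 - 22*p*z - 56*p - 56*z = (p - 4)*(p + 2)*(p + 7)*(p + z)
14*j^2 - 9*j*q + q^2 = (-7*j + q)*(-2*j + q)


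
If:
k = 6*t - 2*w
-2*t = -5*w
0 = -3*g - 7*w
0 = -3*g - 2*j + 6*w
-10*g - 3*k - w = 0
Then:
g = 0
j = 0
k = 0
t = 0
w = 0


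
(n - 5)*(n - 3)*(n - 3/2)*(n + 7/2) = n^4 - 6*n^3 - 25*n^2/4 + 72*n - 315/4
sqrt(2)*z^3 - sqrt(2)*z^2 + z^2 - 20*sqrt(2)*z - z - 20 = (z - 5)*(z + 4)*(sqrt(2)*z + 1)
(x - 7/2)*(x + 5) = x^2 + 3*x/2 - 35/2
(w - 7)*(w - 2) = w^2 - 9*w + 14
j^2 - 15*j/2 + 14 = (j - 4)*(j - 7/2)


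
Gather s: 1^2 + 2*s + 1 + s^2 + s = s^2 + 3*s + 2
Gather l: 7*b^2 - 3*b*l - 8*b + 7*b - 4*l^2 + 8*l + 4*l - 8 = 7*b^2 - b - 4*l^2 + l*(12 - 3*b) - 8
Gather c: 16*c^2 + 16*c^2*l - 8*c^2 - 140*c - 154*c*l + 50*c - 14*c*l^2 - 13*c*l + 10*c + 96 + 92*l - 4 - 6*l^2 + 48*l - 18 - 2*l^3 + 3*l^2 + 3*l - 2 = c^2*(16*l + 8) + c*(-14*l^2 - 167*l - 80) - 2*l^3 - 3*l^2 + 143*l + 72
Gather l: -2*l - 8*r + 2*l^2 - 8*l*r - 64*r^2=2*l^2 + l*(-8*r - 2) - 64*r^2 - 8*r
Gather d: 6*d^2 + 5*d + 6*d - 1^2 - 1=6*d^2 + 11*d - 2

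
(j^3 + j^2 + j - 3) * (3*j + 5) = 3*j^4 + 8*j^3 + 8*j^2 - 4*j - 15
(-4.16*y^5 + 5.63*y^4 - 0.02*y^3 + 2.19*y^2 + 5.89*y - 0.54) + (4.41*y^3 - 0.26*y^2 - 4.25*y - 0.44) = -4.16*y^5 + 5.63*y^4 + 4.39*y^3 + 1.93*y^2 + 1.64*y - 0.98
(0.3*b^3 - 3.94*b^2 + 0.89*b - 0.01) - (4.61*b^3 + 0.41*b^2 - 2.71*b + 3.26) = -4.31*b^3 - 4.35*b^2 + 3.6*b - 3.27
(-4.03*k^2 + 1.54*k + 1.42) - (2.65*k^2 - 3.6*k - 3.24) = -6.68*k^2 + 5.14*k + 4.66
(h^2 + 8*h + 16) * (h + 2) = h^3 + 10*h^2 + 32*h + 32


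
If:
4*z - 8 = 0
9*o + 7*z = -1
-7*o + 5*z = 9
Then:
No Solution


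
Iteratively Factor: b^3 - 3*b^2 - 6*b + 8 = (b - 1)*(b^2 - 2*b - 8) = (b - 1)*(b + 2)*(b - 4)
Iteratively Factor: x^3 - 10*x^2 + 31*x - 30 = (x - 2)*(x^2 - 8*x + 15) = (x - 5)*(x - 2)*(x - 3)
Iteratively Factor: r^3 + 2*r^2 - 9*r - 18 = (r + 2)*(r^2 - 9) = (r + 2)*(r + 3)*(r - 3)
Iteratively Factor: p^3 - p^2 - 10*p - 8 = (p + 1)*(p^2 - 2*p - 8) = (p + 1)*(p + 2)*(p - 4)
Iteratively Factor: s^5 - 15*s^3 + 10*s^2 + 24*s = (s - 2)*(s^4 + 2*s^3 - 11*s^2 - 12*s) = s*(s - 2)*(s^3 + 2*s^2 - 11*s - 12) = s*(s - 2)*(s + 1)*(s^2 + s - 12) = s*(s - 2)*(s + 1)*(s + 4)*(s - 3)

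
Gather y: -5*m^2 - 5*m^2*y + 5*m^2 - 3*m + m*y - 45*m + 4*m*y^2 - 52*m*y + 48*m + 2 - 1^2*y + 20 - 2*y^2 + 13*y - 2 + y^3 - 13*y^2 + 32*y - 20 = y^3 + y^2*(4*m - 15) + y*(-5*m^2 - 51*m + 44)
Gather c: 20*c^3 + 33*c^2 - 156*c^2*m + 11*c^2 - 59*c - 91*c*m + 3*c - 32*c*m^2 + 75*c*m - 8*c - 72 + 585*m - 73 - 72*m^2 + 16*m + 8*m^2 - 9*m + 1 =20*c^3 + c^2*(44 - 156*m) + c*(-32*m^2 - 16*m - 64) - 64*m^2 + 592*m - 144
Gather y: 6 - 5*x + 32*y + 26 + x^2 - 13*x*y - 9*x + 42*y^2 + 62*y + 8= x^2 - 14*x + 42*y^2 + y*(94 - 13*x) + 40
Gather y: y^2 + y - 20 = y^2 + y - 20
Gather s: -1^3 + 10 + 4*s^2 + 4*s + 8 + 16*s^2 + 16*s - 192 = 20*s^2 + 20*s - 175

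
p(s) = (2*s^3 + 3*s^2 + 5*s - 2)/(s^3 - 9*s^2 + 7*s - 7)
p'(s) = (-3*s^2 + 18*s - 7)*(2*s^3 + 3*s^2 + 5*s - 2)/(s^3 - 9*s^2 + 7*s - 7)^2 + (6*s^2 + 6*s + 5)/(s^3 - 9*s^2 + 7*s - 7) = 3*(-7*s^4 + 6*s^3 + 10*s^2 - 26*s - 7)/(s^6 - 18*s^5 + 95*s^4 - 140*s^3 + 175*s^2 - 98*s + 49)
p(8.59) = 66.88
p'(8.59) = -193.76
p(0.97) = -0.97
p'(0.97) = -1.17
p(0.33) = -0.01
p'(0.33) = -1.36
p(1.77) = -1.58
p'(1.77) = -0.58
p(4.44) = -3.87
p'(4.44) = -1.47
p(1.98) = -1.70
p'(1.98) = -0.56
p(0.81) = -0.76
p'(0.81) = -1.42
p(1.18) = -1.18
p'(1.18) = -0.89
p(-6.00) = 0.60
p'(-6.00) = -0.09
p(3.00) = -2.35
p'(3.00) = -0.75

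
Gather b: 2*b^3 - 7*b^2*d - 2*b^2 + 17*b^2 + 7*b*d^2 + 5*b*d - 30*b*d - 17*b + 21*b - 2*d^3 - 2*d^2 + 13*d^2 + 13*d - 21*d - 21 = 2*b^3 + b^2*(15 - 7*d) + b*(7*d^2 - 25*d + 4) - 2*d^3 + 11*d^2 - 8*d - 21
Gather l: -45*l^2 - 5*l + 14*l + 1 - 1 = -45*l^2 + 9*l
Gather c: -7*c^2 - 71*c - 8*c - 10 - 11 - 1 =-7*c^2 - 79*c - 22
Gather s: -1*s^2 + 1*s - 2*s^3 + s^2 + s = -2*s^3 + 2*s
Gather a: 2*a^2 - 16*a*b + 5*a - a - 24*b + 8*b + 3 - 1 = 2*a^2 + a*(4 - 16*b) - 16*b + 2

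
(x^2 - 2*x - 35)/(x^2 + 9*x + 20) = (x - 7)/(x + 4)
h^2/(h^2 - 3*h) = h/(h - 3)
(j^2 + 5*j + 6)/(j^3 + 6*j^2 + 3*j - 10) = (j + 3)/(j^2 + 4*j - 5)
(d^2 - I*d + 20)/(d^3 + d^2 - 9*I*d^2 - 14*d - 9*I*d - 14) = (d^2 - I*d + 20)/(d^3 + d^2*(1 - 9*I) - d*(14 + 9*I) - 14)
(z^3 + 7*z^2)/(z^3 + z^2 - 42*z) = z/(z - 6)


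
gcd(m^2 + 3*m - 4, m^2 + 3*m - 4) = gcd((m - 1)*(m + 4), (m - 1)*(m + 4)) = m^2 + 3*m - 4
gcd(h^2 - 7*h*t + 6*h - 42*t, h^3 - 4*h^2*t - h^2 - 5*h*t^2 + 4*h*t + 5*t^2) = 1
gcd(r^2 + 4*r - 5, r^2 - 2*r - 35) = r + 5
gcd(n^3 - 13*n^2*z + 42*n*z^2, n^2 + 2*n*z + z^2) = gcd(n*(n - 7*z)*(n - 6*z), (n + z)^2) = 1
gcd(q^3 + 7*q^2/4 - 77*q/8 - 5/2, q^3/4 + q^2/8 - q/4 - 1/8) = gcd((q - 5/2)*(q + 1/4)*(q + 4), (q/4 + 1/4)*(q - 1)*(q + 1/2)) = 1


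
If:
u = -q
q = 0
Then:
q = 0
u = 0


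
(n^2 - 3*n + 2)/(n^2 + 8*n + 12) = (n^2 - 3*n + 2)/(n^2 + 8*n + 12)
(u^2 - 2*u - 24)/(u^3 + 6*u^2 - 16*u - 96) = (u - 6)/(u^2 + 2*u - 24)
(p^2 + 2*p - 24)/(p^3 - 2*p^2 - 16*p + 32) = (p + 6)/(p^2 + 2*p - 8)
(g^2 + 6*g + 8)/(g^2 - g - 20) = (g + 2)/(g - 5)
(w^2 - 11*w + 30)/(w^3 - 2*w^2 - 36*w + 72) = (w - 5)/(w^2 + 4*w - 12)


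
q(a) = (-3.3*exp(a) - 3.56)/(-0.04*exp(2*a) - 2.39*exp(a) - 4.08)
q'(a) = (-3.3*exp(a) - 3.56)*(0.08*exp(2*a) + 2.39*exp(a))/(-0.04*exp(2*a) - 2.39*exp(a) - 4.08)^2 - 3.3*exp(a)/(-0.04*exp(2*a) - 2.39*exp(a) - 4.08) = (-0.132*exp(2*a) - 0.2848*exp(a) + 4.9556)*exp(a)/(0.0016*exp(4*a) + 0.1912*exp(3*a) + 6.0385*exp(2*a) + 19.5024*exp(a) + 16.6464)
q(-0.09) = 1.04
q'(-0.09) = 0.11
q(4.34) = 0.61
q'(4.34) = -0.34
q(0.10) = 1.06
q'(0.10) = 0.11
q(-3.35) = 0.88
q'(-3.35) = 0.01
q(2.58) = 1.11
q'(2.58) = -0.16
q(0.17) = 1.07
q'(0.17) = 0.11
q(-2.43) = 0.90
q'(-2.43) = 0.02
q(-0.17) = 1.04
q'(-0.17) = 0.10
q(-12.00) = 0.87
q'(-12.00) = 0.00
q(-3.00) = 0.89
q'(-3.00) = 0.01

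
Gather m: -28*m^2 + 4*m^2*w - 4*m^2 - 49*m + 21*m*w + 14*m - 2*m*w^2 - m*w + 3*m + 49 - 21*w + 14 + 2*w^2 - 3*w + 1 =m^2*(4*w - 32) + m*(-2*w^2 + 20*w - 32) + 2*w^2 - 24*w + 64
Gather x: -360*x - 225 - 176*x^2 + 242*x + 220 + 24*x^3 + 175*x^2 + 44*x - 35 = 24*x^3 - x^2 - 74*x - 40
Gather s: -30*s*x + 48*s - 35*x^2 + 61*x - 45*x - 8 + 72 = s*(48 - 30*x) - 35*x^2 + 16*x + 64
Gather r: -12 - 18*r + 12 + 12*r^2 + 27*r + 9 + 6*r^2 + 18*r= 18*r^2 + 27*r + 9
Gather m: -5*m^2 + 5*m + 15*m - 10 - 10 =-5*m^2 + 20*m - 20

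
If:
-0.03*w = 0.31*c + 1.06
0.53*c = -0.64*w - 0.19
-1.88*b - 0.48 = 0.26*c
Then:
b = 0.25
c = -3.69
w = 2.76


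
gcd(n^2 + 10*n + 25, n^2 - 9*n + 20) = 1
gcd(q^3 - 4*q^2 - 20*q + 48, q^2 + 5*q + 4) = q + 4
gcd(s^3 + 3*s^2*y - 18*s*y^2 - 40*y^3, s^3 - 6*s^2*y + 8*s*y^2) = -s + 4*y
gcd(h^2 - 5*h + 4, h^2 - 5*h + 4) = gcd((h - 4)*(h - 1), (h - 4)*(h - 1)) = h^2 - 5*h + 4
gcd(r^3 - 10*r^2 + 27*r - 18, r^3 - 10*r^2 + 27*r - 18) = r^3 - 10*r^2 + 27*r - 18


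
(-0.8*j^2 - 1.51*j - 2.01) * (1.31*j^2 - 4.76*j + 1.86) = -1.048*j^4 + 1.8299*j^3 + 3.0665*j^2 + 6.759*j - 3.7386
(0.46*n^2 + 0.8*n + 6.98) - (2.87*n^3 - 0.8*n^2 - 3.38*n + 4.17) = -2.87*n^3 + 1.26*n^2 + 4.18*n + 2.81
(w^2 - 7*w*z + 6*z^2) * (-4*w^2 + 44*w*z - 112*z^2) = -4*w^4 + 72*w^3*z - 444*w^2*z^2 + 1048*w*z^3 - 672*z^4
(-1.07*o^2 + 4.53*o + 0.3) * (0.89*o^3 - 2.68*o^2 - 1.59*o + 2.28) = -0.9523*o^5 + 6.8993*o^4 - 10.1721*o^3 - 10.4463*o^2 + 9.8514*o + 0.684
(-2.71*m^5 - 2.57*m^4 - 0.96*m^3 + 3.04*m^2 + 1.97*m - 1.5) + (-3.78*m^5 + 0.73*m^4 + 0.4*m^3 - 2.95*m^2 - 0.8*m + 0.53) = -6.49*m^5 - 1.84*m^4 - 0.56*m^3 + 0.0899999999999999*m^2 + 1.17*m - 0.97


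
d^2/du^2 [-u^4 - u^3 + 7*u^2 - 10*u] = -12*u^2 - 6*u + 14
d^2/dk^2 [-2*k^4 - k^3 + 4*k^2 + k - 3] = -24*k^2 - 6*k + 8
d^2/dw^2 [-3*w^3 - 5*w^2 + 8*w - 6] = -18*w - 10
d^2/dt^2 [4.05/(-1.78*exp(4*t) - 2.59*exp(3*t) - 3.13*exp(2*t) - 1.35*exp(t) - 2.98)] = (-4.05*(7.12*exp(3*t) + 7.77*exp(2*t) + 6.26*exp(t) + 1.35)*(14.24*exp(3*t) + 15.54*exp(2*t) + 12.52*exp(t) + 2.7)*exp(t) + (115.344*exp(3*t) + 94.4055*exp(2*t) + 50.706*exp(t) + 5.4675)*(1.78*exp(4*t) + 2.59*exp(3*t) + 3.13*exp(2*t) + 1.35*exp(t) + 2.98))*exp(t)/(1.78*exp(4*t) + 2.59*exp(3*t) + 3.13*exp(2*t) + 1.35*exp(t) + 2.98)^3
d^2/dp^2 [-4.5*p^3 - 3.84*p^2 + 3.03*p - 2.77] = -27.0*p - 7.68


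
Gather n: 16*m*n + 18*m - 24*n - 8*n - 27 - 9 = 18*m + n*(16*m - 32) - 36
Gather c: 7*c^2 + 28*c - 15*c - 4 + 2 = 7*c^2 + 13*c - 2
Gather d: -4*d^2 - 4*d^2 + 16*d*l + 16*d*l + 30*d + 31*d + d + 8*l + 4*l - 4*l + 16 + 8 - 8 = -8*d^2 + d*(32*l + 62) + 8*l + 16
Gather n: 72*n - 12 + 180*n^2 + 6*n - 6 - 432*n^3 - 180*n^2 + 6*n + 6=-432*n^3 + 84*n - 12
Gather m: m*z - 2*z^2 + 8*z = m*z - 2*z^2 + 8*z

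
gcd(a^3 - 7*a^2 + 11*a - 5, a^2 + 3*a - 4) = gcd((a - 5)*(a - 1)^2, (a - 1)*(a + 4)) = a - 1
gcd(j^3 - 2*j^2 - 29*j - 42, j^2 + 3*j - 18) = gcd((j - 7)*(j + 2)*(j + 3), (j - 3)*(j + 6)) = 1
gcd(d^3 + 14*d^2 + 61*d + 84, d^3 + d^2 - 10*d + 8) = d + 4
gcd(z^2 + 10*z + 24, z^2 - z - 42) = z + 6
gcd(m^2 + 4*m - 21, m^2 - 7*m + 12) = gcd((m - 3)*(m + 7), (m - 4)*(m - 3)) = m - 3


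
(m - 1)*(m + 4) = m^2 + 3*m - 4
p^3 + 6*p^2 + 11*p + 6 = (p + 1)*(p + 2)*(p + 3)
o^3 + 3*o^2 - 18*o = o*(o - 3)*(o + 6)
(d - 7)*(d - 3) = d^2 - 10*d + 21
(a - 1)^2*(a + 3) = a^3 + a^2 - 5*a + 3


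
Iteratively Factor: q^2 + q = (q + 1)*(q)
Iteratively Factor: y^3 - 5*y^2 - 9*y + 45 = (y - 5)*(y^2 - 9) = (y - 5)*(y - 3)*(y + 3)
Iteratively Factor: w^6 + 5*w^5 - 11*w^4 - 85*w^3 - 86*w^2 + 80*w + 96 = (w + 3)*(w^5 + 2*w^4 - 17*w^3 - 34*w^2 + 16*w + 32) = (w + 2)*(w + 3)*(w^4 - 17*w^2 + 16) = (w + 1)*(w + 2)*(w + 3)*(w^3 - w^2 - 16*w + 16) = (w + 1)*(w + 2)*(w + 3)*(w + 4)*(w^2 - 5*w + 4) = (w - 4)*(w + 1)*(w + 2)*(w + 3)*(w + 4)*(w - 1)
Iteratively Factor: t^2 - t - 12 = (t + 3)*(t - 4)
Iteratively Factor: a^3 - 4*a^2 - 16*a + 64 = (a - 4)*(a^2 - 16) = (a - 4)*(a + 4)*(a - 4)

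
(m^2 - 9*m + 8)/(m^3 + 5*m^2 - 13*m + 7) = (m - 8)/(m^2 + 6*m - 7)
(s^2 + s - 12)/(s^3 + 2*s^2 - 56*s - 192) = (s - 3)/(s^2 - 2*s - 48)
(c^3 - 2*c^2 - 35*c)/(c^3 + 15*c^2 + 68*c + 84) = c*(c^2 - 2*c - 35)/(c^3 + 15*c^2 + 68*c + 84)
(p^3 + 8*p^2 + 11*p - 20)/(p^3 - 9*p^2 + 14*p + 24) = (p^3 + 8*p^2 + 11*p - 20)/(p^3 - 9*p^2 + 14*p + 24)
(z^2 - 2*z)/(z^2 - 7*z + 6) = z*(z - 2)/(z^2 - 7*z + 6)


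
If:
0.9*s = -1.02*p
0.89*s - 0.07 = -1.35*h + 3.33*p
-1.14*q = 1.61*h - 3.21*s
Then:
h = 0.0518518518518519 - 2.83572984749455*s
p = -0.882352941176471*s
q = 6.82063601268968*s - 0.0732293697205978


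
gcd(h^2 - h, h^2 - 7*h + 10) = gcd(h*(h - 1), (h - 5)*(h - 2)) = 1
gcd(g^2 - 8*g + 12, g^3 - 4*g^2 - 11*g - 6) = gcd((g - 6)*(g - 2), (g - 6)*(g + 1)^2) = g - 6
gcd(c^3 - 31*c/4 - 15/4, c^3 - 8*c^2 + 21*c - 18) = c - 3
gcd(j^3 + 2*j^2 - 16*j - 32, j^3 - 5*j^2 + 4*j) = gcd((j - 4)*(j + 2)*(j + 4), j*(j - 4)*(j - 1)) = j - 4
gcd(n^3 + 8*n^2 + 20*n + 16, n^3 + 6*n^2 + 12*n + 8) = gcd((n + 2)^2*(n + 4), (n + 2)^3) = n^2 + 4*n + 4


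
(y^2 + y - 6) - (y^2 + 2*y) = -y - 6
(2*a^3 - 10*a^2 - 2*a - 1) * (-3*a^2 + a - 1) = -6*a^5 + 32*a^4 - 6*a^3 + 11*a^2 + a + 1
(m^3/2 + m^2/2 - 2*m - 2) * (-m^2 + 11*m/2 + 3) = -m^5/2 + 9*m^4/4 + 25*m^3/4 - 15*m^2/2 - 17*m - 6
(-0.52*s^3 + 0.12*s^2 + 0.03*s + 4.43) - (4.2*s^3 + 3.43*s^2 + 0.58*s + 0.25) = -4.72*s^3 - 3.31*s^2 - 0.55*s + 4.18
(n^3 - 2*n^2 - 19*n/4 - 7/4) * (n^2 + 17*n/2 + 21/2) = n^5 + 13*n^4/2 - 45*n^3/4 - 505*n^2/8 - 259*n/4 - 147/8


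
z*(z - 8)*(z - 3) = z^3 - 11*z^2 + 24*z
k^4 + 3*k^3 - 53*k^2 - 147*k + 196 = (k - 7)*(k - 1)*(k + 4)*(k + 7)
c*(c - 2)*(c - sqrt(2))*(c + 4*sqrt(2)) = c^4 - 2*c^3 + 3*sqrt(2)*c^3 - 6*sqrt(2)*c^2 - 8*c^2 + 16*c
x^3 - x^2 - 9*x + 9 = (x - 3)*(x - 1)*(x + 3)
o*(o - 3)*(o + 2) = o^3 - o^2 - 6*o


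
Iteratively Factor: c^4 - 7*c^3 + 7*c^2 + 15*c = (c - 5)*(c^3 - 2*c^2 - 3*c) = (c - 5)*(c + 1)*(c^2 - 3*c) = (c - 5)*(c - 3)*(c + 1)*(c)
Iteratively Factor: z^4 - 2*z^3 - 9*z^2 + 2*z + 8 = (z - 1)*(z^3 - z^2 - 10*z - 8) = (z - 1)*(z + 1)*(z^2 - 2*z - 8) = (z - 4)*(z - 1)*(z + 1)*(z + 2)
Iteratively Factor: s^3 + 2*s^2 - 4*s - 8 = (s + 2)*(s^2 - 4) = (s - 2)*(s + 2)*(s + 2)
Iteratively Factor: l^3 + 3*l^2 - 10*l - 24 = (l + 2)*(l^2 + l - 12) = (l - 3)*(l + 2)*(l + 4)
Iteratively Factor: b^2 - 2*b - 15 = (b + 3)*(b - 5)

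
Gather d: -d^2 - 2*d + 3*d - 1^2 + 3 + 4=-d^2 + d + 6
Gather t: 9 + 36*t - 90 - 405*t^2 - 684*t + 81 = -405*t^2 - 648*t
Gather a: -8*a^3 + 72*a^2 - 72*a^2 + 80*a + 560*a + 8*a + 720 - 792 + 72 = -8*a^3 + 648*a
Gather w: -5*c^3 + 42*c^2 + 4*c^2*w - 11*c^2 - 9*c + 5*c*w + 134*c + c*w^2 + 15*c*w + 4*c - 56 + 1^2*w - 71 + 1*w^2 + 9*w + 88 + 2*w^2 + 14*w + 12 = -5*c^3 + 31*c^2 + 129*c + w^2*(c + 3) + w*(4*c^2 + 20*c + 24) - 27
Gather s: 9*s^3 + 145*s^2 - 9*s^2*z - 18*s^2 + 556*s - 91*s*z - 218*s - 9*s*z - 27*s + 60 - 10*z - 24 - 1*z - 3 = 9*s^3 + s^2*(127 - 9*z) + s*(311 - 100*z) - 11*z + 33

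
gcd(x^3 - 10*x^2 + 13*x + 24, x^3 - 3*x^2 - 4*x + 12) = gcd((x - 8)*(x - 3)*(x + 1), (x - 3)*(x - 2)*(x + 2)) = x - 3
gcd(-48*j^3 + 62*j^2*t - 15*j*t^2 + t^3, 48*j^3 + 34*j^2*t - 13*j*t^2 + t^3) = 48*j^2 - 14*j*t + t^2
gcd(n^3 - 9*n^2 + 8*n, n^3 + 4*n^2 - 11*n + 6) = n - 1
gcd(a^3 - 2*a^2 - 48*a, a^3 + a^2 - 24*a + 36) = a + 6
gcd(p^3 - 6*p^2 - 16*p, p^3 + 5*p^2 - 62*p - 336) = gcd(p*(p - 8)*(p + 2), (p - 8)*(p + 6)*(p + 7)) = p - 8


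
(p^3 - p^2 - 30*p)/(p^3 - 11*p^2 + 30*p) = (p + 5)/(p - 5)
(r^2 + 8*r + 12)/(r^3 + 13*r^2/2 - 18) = 2/(2*r - 3)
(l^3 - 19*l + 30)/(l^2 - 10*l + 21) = (l^2 + 3*l - 10)/(l - 7)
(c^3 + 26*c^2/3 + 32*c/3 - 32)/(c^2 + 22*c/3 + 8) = (3*c^2 + 8*c - 16)/(3*c + 4)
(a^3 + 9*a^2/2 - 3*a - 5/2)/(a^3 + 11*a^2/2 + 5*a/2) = (a - 1)/a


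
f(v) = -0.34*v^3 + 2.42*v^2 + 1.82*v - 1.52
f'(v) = -1.02*v^2 + 4.84*v + 1.82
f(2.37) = 11.86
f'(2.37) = 7.56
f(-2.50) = 14.37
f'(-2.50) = -16.66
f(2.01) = 9.15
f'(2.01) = 7.43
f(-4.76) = 81.32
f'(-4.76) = -44.33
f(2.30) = 11.33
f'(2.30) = 7.56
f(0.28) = -0.83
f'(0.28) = 3.10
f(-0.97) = -0.70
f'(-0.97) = -3.83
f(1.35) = 4.51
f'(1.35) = 6.50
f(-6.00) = 148.12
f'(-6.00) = -63.94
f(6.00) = 23.08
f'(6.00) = -5.86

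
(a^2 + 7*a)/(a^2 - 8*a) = (a + 7)/(a - 8)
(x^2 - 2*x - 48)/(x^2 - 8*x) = (x + 6)/x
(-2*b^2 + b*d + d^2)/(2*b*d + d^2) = (-b + d)/d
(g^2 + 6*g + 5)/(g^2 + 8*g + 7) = (g + 5)/(g + 7)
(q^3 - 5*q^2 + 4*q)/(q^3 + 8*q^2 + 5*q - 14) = q*(q - 4)/(q^2 + 9*q + 14)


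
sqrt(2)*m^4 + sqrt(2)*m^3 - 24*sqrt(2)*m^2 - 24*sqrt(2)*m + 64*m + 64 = (m - 2*sqrt(2))^2*(m + 4*sqrt(2))*(sqrt(2)*m + sqrt(2))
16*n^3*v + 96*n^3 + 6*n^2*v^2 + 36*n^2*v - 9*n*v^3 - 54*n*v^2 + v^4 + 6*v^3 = (-8*n + v)*(-2*n + v)*(n + v)*(v + 6)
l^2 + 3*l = l*(l + 3)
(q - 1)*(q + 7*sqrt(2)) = q^2 - q + 7*sqrt(2)*q - 7*sqrt(2)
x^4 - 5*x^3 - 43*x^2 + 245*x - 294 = (x - 7)*(x - 3)*(x - 2)*(x + 7)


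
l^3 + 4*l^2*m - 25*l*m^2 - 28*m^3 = (l - 4*m)*(l + m)*(l + 7*m)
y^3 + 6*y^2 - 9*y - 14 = (y - 2)*(y + 1)*(y + 7)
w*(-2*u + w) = -2*u*w + w^2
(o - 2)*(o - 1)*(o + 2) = o^3 - o^2 - 4*o + 4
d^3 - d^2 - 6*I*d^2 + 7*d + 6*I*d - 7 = (d - 1)*(d - 7*I)*(d + I)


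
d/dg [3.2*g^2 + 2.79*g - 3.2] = 6.4*g + 2.79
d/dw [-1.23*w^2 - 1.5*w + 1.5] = -2.46*w - 1.5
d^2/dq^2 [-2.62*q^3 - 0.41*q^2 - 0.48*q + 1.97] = -15.72*q - 0.82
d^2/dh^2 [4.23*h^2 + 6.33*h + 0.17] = 8.46000000000000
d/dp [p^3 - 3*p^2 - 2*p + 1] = 3*p^2 - 6*p - 2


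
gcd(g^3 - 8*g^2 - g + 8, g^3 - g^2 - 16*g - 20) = 1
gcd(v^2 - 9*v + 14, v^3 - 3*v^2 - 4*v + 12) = v - 2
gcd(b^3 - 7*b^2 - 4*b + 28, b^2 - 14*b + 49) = b - 7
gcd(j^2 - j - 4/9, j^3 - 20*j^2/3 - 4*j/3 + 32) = 1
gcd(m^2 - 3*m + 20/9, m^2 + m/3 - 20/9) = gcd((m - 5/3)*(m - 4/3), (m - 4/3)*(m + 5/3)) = m - 4/3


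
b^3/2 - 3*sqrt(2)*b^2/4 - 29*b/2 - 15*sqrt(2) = (b/2 + sqrt(2))*(b - 5*sqrt(2))*(b + 3*sqrt(2)/2)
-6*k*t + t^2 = t*(-6*k + t)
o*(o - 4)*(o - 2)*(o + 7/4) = o^4 - 17*o^3/4 - 5*o^2/2 + 14*o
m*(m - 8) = m^2 - 8*m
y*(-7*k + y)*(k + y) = -7*k^2*y - 6*k*y^2 + y^3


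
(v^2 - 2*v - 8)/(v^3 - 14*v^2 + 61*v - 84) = (v + 2)/(v^2 - 10*v + 21)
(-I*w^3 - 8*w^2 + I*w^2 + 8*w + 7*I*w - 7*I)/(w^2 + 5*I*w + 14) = (-I*w^3 + w^2*(-8 + I) + w*(8 + 7*I) - 7*I)/(w^2 + 5*I*w + 14)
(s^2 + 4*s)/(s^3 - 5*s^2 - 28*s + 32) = s/(s^2 - 9*s + 8)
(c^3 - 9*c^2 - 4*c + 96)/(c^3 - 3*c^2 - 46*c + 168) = (c^2 - 5*c - 24)/(c^2 + c - 42)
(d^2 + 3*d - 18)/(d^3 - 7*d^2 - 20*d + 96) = (d + 6)/(d^2 - 4*d - 32)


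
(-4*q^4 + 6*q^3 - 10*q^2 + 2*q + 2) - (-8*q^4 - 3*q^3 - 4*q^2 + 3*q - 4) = 4*q^4 + 9*q^3 - 6*q^2 - q + 6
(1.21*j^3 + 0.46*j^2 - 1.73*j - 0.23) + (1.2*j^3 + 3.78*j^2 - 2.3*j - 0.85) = 2.41*j^3 + 4.24*j^2 - 4.03*j - 1.08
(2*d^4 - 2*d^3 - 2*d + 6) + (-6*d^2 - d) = 2*d^4 - 2*d^3 - 6*d^2 - 3*d + 6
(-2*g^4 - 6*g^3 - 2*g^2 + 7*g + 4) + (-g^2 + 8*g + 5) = -2*g^4 - 6*g^3 - 3*g^2 + 15*g + 9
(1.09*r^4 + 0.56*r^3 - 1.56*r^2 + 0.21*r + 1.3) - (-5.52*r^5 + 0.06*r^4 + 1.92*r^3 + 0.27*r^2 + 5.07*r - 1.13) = 5.52*r^5 + 1.03*r^4 - 1.36*r^3 - 1.83*r^2 - 4.86*r + 2.43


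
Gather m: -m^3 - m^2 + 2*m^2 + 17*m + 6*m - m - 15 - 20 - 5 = -m^3 + m^2 + 22*m - 40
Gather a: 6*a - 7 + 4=6*a - 3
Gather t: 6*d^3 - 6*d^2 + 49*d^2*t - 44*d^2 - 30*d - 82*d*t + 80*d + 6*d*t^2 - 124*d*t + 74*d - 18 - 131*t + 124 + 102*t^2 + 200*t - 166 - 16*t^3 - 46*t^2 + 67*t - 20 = 6*d^3 - 50*d^2 + 124*d - 16*t^3 + t^2*(6*d + 56) + t*(49*d^2 - 206*d + 136) - 80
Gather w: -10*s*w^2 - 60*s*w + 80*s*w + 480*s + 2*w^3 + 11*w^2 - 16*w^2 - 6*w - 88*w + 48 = 480*s + 2*w^3 + w^2*(-10*s - 5) + w*(20*s - 94) + 48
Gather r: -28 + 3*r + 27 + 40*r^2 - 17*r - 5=40*r^2 - 14*r - 6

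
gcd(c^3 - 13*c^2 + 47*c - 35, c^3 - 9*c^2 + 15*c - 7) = c^2 - 8*c + 7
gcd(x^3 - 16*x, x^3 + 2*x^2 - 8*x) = x^2 + 4*x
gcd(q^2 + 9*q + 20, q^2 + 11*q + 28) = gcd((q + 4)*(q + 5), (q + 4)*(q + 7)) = q + 4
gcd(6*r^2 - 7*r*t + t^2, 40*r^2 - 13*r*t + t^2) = 1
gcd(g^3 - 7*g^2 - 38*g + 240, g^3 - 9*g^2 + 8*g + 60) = g - 5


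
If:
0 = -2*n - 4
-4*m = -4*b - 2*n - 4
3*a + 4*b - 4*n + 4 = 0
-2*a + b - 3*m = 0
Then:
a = 12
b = -12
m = -12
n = -2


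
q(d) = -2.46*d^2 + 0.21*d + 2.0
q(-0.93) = -0.32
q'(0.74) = -3.43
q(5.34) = -67.03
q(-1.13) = -1.38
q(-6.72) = -110.50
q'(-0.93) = 4.79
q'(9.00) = -44.07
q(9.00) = -195.37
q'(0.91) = -4.27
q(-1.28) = -2.30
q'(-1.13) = 5.77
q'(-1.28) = 6.51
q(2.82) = -16.97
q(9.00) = -195.37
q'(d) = 0.21 - 4.92*d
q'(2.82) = -13.66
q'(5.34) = -26.06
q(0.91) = 0.15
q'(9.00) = -44.07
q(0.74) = 0.81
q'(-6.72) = 33.27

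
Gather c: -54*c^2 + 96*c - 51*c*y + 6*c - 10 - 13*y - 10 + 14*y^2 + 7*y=-54*c^2 + c*(102 - 51*y) + 14*y^2 - 6*y - 20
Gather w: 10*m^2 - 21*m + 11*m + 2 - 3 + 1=10*m^2 - 10*m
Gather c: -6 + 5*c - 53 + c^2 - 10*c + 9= c^2 - 5*c - 50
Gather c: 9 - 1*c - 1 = 8 - c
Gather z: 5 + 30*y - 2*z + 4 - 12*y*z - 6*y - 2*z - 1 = 24*y + z*(-12*y - 4) + 8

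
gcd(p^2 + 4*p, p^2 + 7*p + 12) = p + 4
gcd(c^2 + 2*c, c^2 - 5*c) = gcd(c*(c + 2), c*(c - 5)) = c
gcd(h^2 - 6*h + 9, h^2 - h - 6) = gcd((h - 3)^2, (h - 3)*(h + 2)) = h - 3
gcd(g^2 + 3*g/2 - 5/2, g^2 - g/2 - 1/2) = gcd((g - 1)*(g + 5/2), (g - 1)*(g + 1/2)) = g - 1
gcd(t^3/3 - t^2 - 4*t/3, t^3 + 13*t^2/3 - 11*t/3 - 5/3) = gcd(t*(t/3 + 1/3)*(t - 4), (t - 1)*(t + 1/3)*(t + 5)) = 1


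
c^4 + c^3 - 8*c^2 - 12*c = c*(c - 3)*(c + 2)^2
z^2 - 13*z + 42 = (z - 7)*(z - 6)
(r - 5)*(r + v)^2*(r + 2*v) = r^4 + 4*r^3*v - 5*r^3 + 5*r^2*v^2 - 20*r^2*v + 2*r*v^3 - 25*r*v^2 - 10*v^3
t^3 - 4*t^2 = t^2*(t - 4)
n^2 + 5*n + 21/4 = (n + 3/2)*(n + 7/2)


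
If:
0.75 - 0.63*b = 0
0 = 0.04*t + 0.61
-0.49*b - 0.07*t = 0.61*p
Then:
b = 1.19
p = 0.79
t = -15.25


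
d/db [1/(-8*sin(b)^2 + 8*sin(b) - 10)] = 2*(sin(2*b) - cos(b))/(-4*sin(b) - 2*cos(2*b) + 7)^2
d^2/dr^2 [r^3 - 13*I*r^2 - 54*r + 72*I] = 6*r - 26*I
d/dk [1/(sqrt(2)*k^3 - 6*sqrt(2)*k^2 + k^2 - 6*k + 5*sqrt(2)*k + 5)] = (-3*sqrt(2)*k^2 - 2*k + 12*sqrt(2)*k - 5*sqrt(2) + 6)/(sqrt(2)*k^3 - 6*sqrt(2)*k^2 + k^2 - 6*k + 5*sqrt(2)*k + 5)^2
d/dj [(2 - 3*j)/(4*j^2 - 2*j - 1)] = (12*j^2 - 16*j + 7)/(16*j^4 - 16*j^3 - 4*j^2 + 4*j + 1)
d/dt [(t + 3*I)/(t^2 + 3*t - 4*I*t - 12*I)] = (t^2 + 3*t - 4*I*t - (t + 3*I)*(2*t + 3 - 4*I) - 12*I)/(t^2 + 3*t - 4*I*t - 12*I)^2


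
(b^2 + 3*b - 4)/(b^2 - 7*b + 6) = (b + 4)/(b - 6)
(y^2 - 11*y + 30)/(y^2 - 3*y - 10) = (y - 6)/(y + 2)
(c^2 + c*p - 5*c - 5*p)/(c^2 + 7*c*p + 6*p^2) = (c - 5)/(c + 6*p)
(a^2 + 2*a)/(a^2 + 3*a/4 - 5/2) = 4*a/(4*a - 5)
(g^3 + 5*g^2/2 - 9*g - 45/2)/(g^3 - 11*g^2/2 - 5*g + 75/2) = (g + 3)/(g - 5)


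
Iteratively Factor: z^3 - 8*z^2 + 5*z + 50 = (z - 5)*(z^2 - 3*z - 10) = (z - 5)^2*(z + 2)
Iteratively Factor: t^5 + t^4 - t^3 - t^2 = (t - 1)*(t^4 + 2*t^3 + t^2) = (t - 1)*(t + 1)*(t^3 + t^2) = t*(t - 1)*(t + 1)*(t^2 + t) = t^2*(t - 1)*(t + 1)*(t + 1)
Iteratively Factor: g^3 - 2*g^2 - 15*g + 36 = (g + 4)*(g^2 - 6*g + 9) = (g - 3)*(g + 4)*(g - 3)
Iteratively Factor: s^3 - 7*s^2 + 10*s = (s)*(s^2 - 7*s + 10) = s*(s - 2)*(s - 5)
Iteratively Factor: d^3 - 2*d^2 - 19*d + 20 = (d - 1)*(d^2 - d - 20) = (d - 5)*(d - 1)*(d + 4)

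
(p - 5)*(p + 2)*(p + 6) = p^3 + 3*p^2 - 28*p - 60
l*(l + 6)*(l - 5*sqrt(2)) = l^3 - 5*sqrt(2)*l^2 + 6*l^2 - 30*sqrt(2)*l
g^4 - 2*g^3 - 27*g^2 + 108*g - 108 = (g - 3)^2*(g - 2)*(g + 6)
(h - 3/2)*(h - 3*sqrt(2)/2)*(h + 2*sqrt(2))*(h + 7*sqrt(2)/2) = h^4 - 3*h^3/2 + 4*sqrt(2)*h^3 - 6*sqrt(2)*h^2 - 5*h^2/2 - 21*sqrt(2)*h + 15*h/4 + 63*sqrt(2)/2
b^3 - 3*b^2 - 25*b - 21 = (b - 7)*(b + 1)*(b + 3)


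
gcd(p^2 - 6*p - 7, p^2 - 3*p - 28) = p - 7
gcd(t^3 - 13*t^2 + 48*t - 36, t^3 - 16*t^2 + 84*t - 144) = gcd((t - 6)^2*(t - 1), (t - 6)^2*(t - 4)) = t^2 - 12*t + 36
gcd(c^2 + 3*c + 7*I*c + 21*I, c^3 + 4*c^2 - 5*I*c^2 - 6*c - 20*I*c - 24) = 1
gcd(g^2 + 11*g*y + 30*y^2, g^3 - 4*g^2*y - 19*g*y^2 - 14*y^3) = 1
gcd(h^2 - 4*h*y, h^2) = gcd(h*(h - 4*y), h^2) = h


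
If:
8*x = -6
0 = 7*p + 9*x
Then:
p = 27/28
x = -3/4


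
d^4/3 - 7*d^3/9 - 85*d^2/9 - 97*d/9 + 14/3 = (d/3 + 1)*(d - 7)*(d - 1/3)*(d + 2)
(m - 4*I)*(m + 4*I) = m^2 + 16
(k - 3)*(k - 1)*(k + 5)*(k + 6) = k^4 + 7*k^3 - 11*k^2 - 87*k + 90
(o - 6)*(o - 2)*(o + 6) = o^3 - 2*o^2 - 36*o + 72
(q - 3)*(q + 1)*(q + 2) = q^3 - 7*q - 6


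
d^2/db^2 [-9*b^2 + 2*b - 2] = -18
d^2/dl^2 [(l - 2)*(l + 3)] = 2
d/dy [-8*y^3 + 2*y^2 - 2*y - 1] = -24*y^2 + 4*y - 2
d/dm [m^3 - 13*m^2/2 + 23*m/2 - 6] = 3*m^2 - 13*m + 23/2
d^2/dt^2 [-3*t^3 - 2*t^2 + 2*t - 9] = -18*t - 4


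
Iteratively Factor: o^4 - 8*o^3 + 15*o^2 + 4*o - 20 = (o + 1)*(o^3 - 9*o^2 + 24*o - 20) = (o - 2)*(o + 1)*(o^2 - 7*o + 10) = (o - 5)*(o - 2)*(o + 1)*(o - 2)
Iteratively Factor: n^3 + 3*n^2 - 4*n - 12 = (n + 3)*(n^2 - 4) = (n - 2)*(n + 3)*(n + 2)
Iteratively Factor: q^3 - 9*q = (q)*(q^2 - 9) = q*(q - 3)*(q + 3)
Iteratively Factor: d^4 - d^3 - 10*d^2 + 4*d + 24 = (d - 2)*(d^3 + d^2 - 8*d - 12) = (d - 3)*(d - 2)*(d^2 + 4*d + 4) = (d - 3)*(d - 2)*(d + 2)*(d + 2)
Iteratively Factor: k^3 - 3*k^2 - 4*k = (k - 4)*(k^2 + k) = (k - 4)*(k + 1)*(k)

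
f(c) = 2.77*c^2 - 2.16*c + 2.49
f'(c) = 5.54*c - 2.16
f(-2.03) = 18.29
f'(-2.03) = -13.41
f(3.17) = 23.48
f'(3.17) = 15.40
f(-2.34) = 22.71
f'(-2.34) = -15.12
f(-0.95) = 7.04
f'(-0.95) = -7.42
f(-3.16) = 36.98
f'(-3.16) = -19.67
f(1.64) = 6.40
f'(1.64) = 6.93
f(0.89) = 2.76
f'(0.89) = 2.77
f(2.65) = 16.22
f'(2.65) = 12.52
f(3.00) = 20.94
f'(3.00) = 14.46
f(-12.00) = 427.29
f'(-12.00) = -68.64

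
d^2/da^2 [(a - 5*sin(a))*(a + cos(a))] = 5*a*sin(a) - a*cos(a) - 2*sin(a) + 10*sin(2*a) - 10*cos(a) + 2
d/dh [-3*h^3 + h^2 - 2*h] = -9*h^2 + 2*h - 2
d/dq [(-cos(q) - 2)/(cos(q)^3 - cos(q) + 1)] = -(3*cos(q)/2 + 3*cos(2*q) + cos(3*q)/2)*sin(q)/(sin(q)^2*cos(q) - 1)^2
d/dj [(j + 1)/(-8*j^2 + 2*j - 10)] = (-4*j^2 + j + (j + 1)*(8*j - 1) - 5)/(2*(4*j^2 - j + 5)^2)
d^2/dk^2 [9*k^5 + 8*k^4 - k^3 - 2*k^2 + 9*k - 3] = 180*k^3 + 96*k^2 - 6*k - 4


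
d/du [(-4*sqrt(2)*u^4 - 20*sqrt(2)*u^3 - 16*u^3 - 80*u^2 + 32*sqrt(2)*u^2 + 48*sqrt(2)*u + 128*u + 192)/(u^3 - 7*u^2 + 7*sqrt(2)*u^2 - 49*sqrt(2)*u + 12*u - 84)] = 4*(-sqrt(2)*u^6 - 28*u^5 + 14*sqrt(2)*u^5 - 37*sqrt(2)*u^4 + 272*u^4 + 820*u^3 + 584*sqrt(2)*u^3 - 104*u^2 + 2196*sqrt(2)*u^2 - 2016*sqrt(2)*u + 4032*u - 3264 + 1344*sqrt(2))/(u^6 - 14*u^5 + 14*sqrt(2)*u^5 - 196*sqrt(2)*u^4 + 171*u^4 - 1708*u^3 + 854*sqrt(2)*u^3 - 2352*sqrt(2)*u^2 + 6122*u^2 - 2016*u + 8232*sqrt(2)*u + 7056)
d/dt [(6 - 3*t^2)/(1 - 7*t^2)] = 78*t/(7*t^2 - 1)^2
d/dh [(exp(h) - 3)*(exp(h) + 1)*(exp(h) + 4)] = (3*exp(2*h) + 4*exp(h) - 11)*exp(h)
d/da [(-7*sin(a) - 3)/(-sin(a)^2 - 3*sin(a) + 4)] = (-6*sin(a) + 7*cos(a)^2 - 44)*cos(a)/((sin(a) - 1)^2*(sin(a) + 4)^2)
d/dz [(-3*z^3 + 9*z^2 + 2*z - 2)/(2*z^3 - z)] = (-18*z^4 - 2*z^3 + 3*z^2 - 2)/(4*z^6 - 4*z^4 + z^2)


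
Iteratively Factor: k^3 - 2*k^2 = (k - 2)*(k^2) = k*(k - 2)*(k)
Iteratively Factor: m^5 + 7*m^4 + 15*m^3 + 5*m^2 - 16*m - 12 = (m + 2)*(m^4 + 5*m^3 + 5*m^2 - 5*m - 6) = (m + 2)*(m + 3)*(m^3 + 2*m^2 - m - 2) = (m + 1)*(m + 2)*(m + 3)*(m^2 + m - 2) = (m - 1)*(m + 1)*(m + 2)*(m + 3)*(m + 2)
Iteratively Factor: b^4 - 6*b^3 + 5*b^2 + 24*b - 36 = (b + 2)*(b^3 - 8*b^2 + 21*b - 18) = (b - 3)*(b + 2)*(b^2 - 5*b + 6) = (b - 3)*(b - 2)*(b + 2)*(b - 3)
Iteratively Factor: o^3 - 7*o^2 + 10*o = (o - 5)*(o^2 - 2*o) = o*(o - 5)*(o - 2)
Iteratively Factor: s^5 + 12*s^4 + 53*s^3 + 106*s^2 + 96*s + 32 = (s + 1)*(s^4 + 11*s^3 + 42*s^2 + 64*s + 32) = (s + 1)^2*(s^3 + 10*s^2 + 32*s + 32) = (s + 1)^2*(s + 2)*(s^2 + 8*s + 16) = (s + 1)^2*(s + 2)*(s + 4)*(s + 4)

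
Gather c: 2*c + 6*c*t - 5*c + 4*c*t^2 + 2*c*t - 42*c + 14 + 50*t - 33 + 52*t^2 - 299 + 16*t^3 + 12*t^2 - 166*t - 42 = c*(4*t^2 + 8*t - 45) + 16*t^3 + 64*t^2 - 116*t - 360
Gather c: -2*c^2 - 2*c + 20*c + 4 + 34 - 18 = -2*c^2 + 18*c + 20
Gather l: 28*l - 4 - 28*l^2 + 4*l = -28*l^2 + 32*l - 4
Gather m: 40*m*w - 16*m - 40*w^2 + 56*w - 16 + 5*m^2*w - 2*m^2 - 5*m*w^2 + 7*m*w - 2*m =m^2*(5*w - 2) + m*(-5*w^2 + 47*w - 18) - 40*w^2 + 56*w - 16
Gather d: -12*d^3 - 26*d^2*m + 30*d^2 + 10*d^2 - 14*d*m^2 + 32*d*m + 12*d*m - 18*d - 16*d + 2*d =-12*d^3 + d^2*(40 - 26*m) + d*(-14*m^2 + 44*m - 32)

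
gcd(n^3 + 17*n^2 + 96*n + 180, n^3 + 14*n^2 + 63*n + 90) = n^2 + 11*n + 30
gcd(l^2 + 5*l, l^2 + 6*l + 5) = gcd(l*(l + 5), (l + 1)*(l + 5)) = l + 5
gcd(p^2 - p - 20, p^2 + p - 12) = p + 4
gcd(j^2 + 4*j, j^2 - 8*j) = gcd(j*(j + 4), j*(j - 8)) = j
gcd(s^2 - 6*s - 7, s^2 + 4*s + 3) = s + 1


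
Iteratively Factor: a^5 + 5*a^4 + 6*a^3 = (a + 3)*(a^4 + 2*a^3) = (a + 2)*(a + 3)*(a^3) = a*(a + 2)*(a + 3)*(a^2) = a^2*(a + 2)*(a + 3)*(a)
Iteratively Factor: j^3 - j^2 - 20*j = (j - 5)*(j^2 + 4*j) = j*(j - 5)*(j + 4)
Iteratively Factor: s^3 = (s)*(s^2) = s^2*(s)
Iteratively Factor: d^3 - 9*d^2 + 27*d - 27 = (d - 3)*(d^2 - 6*d + 9) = (d - 3)^2*(d - 3)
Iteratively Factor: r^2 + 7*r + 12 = (r + 3)*(r + 4)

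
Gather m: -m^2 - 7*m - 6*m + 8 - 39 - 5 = -m^2 - 13*m - 36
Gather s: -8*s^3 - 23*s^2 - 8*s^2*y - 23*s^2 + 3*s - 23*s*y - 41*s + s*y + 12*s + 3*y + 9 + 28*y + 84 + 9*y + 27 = -8*s^3 + s^2*(-8*y - 46) + s*(-22*y - 26) + 40*y + 120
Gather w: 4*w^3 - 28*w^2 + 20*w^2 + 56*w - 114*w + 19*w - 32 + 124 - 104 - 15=4*w^3 - 8*w^2 - 39*w - 27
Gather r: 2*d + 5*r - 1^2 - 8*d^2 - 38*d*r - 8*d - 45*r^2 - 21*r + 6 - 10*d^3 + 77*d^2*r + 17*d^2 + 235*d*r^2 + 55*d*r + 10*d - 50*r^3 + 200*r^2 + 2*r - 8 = -10*d^3 + 9*d^2 + 4*d - 50*r^3 + r^2*(235*d + 155) + r*(77*d^2 + 17*d - 14) - 3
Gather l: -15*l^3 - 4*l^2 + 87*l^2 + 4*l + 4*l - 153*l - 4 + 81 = -15*l^3 + 83*l^2 - 145*l + 77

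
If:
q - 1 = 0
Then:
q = 1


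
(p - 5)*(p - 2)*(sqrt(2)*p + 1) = sqrt(2)*p^3 - 7*sqrt(2)*p^2 + p^2 - 7*p + 10*sqrt(2)*p + 10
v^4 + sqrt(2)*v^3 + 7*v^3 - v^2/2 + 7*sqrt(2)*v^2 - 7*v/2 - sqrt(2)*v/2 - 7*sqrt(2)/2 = (v + 7)*(v - sqrt(2)/2)*(v + sqrt(2)/2)*(v + sqrt(2))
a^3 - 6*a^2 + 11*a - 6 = (a - 3)*(a - 2)*(a - 1)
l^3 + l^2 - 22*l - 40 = (l - 5)*(l + 2)*(l + 4)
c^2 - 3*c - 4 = (c - 4)*(c + 1)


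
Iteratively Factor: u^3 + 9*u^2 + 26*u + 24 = (u + 4)*(u^2 + 5*u + 6) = (u + 2)*(u + 4)*(u + 3)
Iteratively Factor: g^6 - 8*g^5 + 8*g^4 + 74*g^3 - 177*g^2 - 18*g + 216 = (g + 3)*(g^5 - 11*g^4 + 41*g^3 - 49*g^2 - 30*g + 72) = (g - 4)*(g + 3)*(g^4 - 7*g^3 + 13*g^2 + 3*g - 18) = (g - 4)*(g - 3)*(g + 3)*(g^3 - 4*g^2 + g + 6) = (g - 4)*(g - 3)*(g - 2)*(g + 3)*(g^2 - 2*g - 3) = (g - 4)*(g - 3)*(g - 2)*(g + 1)*(g + 3)*(g - 3)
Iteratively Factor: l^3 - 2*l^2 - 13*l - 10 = (l - 5)*(l^2 + 3*l + 2) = (l - 5)*(l + 1)*(l + 2)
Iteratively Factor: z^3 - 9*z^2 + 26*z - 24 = (z - 4)*(z^2 - 5*z + 6) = (z - 4)*(z - 3)*(z - 2)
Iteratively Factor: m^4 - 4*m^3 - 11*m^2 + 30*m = (m)*(m^3 - 4*m^2 - 11*m + 30) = m*(m + 3)*(m^2 - 7*m + 10) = m*(m - 5)*(m + 3)*(m - 2)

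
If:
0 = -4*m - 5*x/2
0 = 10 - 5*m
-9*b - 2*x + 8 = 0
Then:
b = 8/5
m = 2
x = -16/5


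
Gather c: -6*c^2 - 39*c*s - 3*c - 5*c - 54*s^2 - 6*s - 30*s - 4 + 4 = -6*c^2 + c*(-39*s - 8) - 54*s^2 - 36*s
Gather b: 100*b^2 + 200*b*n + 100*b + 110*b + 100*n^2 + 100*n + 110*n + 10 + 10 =100*b^2 + b*(200*n + 210) + 100*n^2 + 210*n + 20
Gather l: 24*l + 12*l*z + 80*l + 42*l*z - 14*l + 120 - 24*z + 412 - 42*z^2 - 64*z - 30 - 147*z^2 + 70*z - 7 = l*(54*z + 90) - 189*z^2 - 18*z + 495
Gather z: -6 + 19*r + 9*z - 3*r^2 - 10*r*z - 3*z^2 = -3*r^2 + 19*r - 3*z^2 + z*(9 - 10*r) - 6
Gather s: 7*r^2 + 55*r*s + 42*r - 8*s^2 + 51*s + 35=7*r^2 + 42*r - 8*s^2 + s*(55*r + 51) + 35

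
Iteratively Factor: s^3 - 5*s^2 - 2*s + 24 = (s - 4)*(s^2 - s - 6) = (s - 4)*(s + 2)*(s - 3)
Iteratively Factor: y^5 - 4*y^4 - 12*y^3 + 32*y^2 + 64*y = (y - 4)*(y^4 - 12*y^2 - 16*y) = (y - 4)*(y + 2)*(y^3 - 2*y^2 - 8*y) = y*(y - 4)*(y + 2)*(y^2 - 2*y - 8) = y*(y - 4)*(y + 2)^2*(y - 4)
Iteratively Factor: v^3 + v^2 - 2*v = (v)*(v^2 + v - 2) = v*(v + 2)*(v - 1)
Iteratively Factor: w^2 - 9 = (w - 3)*(w + 3)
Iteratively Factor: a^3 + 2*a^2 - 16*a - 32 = (a - 4)*(a^2 + 6*a + 8) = (a - 4)*(a + 4)*(a + 2)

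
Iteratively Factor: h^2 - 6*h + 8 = (h - 4)*(h - 2)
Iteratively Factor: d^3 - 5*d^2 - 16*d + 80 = (d - 5)*(d^2 - 16) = (d - 5)*(d - 4)*(d + 4)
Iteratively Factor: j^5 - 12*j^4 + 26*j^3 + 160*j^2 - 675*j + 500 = (j - 5)*(j^4 - 7*j^3 - 9*j^2 + 115*j - 100) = (j - 5)*(j - 1)*(j^3 - 6*j^2 - 15*j + 100) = (j - 5)*(j - 1)*(j + 4)*(j^2 - 10*j + 25) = (j - 5)^2*(j - 1)*(j + 4)*(j - 5)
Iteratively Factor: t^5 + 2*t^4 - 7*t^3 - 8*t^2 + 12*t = (t + 2)*(t^4 - 7*t^2 + 6*t) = (t - 1)*(t + 2)*(t^3 + t^2 - 6*t) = (t - 2)*(t - 1)*(t + 2)*(t^2 + 3*t) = t*(t - 2)*(t - 1)*(t + 2)*(t + 3)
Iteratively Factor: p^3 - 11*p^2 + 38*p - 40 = (p - 4)*(p^2 - 7*p + 10) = (p - 4)*(p - 2)*(p - 5)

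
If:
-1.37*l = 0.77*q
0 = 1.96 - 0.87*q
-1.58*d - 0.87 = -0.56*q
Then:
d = 0.25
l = -1.27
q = 2.25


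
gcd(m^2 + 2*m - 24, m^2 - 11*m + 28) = m - 4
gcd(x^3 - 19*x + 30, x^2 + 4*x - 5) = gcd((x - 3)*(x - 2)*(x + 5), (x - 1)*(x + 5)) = x + 5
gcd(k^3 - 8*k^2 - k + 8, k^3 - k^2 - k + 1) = k^2 - 1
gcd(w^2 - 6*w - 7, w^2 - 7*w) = w - 7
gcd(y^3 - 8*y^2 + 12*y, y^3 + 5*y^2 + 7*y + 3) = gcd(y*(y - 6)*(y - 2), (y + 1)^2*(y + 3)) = 1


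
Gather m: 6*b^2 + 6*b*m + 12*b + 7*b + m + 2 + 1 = 6*b^2 + 19*b + m*(6*b + 1) + 3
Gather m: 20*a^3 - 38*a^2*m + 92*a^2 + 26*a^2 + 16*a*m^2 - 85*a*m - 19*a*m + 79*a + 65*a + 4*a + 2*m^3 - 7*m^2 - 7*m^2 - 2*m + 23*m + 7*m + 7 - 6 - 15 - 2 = 20*a^3 + 118*a^2 + 148*a + 2*m^3 + m^2*(16*a - 14) + m*(-38*a^2 - 104*a + 28) - 16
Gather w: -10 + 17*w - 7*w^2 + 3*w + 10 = -7*w^2 + 20*w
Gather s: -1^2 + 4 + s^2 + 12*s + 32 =s^2 + 12*s + 35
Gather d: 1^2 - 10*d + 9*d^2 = 9*d^2 - 10*d + 1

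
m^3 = m^3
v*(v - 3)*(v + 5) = v^3 + 2*v^2 - 15*v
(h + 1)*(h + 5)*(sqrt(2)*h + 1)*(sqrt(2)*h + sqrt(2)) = 2*h^4 + sqrt(2)*h^3 + 14*h^3 + 7*sqrt(2)*h^2 + 22*h^2 + 10*h + 11*sqrt(2)*h + 5*sqrt(2)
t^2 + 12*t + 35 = (t + 5)*(t + 7)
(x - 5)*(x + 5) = x^2 - 25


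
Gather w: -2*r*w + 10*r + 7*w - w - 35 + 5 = 10*r + w*(6 - 2*r) - 30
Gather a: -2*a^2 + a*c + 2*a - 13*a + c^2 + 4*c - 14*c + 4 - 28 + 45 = -2*a^2 + a*(c - 11) + c^2 - 10*c + 21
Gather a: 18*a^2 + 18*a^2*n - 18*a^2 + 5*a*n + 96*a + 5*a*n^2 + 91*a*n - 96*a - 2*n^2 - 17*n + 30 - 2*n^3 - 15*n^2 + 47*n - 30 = 18*a^2*n + a*(5*n^2 + 96*n) - 2*n^3 - 17*n^2 + 30*n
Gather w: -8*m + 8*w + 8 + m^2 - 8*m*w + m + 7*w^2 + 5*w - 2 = m^2 - 7*m + 7*w^2 + w*(13 - 8*m) + 6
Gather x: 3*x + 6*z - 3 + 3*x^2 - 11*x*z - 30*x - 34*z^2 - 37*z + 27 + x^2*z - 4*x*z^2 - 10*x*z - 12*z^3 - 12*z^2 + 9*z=x^2*(z + 3) + x*(-4*z^2 - 21*z - 27) - 12*z^3 - 46*z^2 - 22*z + 24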